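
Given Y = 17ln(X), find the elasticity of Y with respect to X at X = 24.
Elasticity = 1/ln(24) ≈ 0.3147

Elasticity = (dY/dX) · (X/Y)

dY/dX = 17/X
At X = 24: dY/dX = 17/24, Y = 17·ln(24)

Elasticity = (17/24) · (24 / (17·ln(24))) = 1/ln(24) ≈ 0.3147

Interpretation: for a small percentage change in X, the percentage change in Y is approximately 0.31 times as large.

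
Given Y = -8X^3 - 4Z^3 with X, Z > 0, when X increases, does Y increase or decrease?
Y decreases

Taking the partial derivative:
∂Y/∂X = -24X^2

∂Y/∂X = -24X^2 < 0 (assuming positive values)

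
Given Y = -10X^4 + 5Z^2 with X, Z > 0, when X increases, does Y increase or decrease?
Y decreases

Taking the partial derivative:
∂Y/∂X = -40X^3

∂Y/∂X = -40X^3 < 0 (assuming positive values)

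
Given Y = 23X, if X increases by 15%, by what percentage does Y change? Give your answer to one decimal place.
15.0%

For Y = 23X:
If X → X(1 + 0.15)
Then Y → Y · (1 + 0.15)^1
     = Y · 1.1500

Percentage change = ((1 + 0.15)^1 − 1) × 100% = 15.0%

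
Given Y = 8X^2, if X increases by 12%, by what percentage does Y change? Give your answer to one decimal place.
25.4%

For Y = 8X^2:
If X → X(1 + 0.12)
Then Y → Y · (1 + 0.12)^2
     = Y · 1.2544

Percentage change = ((1 + 0.12)^2 − 1) × 100% ≈ 25.4%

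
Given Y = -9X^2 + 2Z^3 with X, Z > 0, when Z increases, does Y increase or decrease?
Y increases

Taking the partial derivative:
∂Y/∂Z = 6Z^2

∂Y/∂Z = 6Z^2 > 0 (assuming positive values)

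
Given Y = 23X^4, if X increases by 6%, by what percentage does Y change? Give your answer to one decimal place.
26.2%

For Y = 23X^4:
If X → X(1 + 0.06)
Then Y → Y · (1 + 0.06)^4
     ≈ Y · 1.2625

Percentage change = ((1 + 0.06)^4 − 1) × 100% ≈ 26.2%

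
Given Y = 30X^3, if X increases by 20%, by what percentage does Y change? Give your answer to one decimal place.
72.8%

For Y = 30X^3:
If X → X(1 + 0.2)
Then Y → Y · (1 + 0.2)^3
     = Y · 1.7280

Percentage change = ((1 + 0.2)^3 − 1) × 100% = 72.8%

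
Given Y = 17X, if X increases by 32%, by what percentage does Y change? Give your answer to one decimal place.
32.0%

For Y = 17X:
If X → X(1 + 0.32)
Then Y → Y · (1 + 0.32)^1
     = Y · 1.3200

Percentage change = ((1 + 0.32)^1 − 1) × 100% = 32.0%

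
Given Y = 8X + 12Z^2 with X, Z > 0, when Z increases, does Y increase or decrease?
Y increases

Taking the partial derivative:
∂Y/∂Z = 24Z

∂Y/∂Z = 24Z > 0 (assuming positive values)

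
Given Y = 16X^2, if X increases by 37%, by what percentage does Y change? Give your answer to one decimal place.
87.7%

For Y = 16X^2:
If X → X(1 + 0.37)
Then Y → Y · (1 + 0.37)^2
     = Y · 1.8769

Percentage change = ((1 + 0.37)^2 − 1) × 100% ≈ 87.7%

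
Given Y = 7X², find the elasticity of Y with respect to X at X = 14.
Elasticity = 2

Elasticity = (dY/dX) · (X/Y)

dY/dX = 14·X
At X = 14: dY/dX = 196, Y = 1372

Elasticity = 196 · (14 / 1372) = 2

Interpretation: for a small percentage change in X, the percentage change in Y is approximately 2.00 times as large.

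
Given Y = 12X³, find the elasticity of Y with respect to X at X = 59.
Elasticity = 3

Elasticity = (dY/dX) · (X/Y)

dY/dX = 36·X²
At X = 59: dY/dX = 125316, Y = 2464548

Elasticity = 125316 · (59 / 2464548) = 3

Interpretation: for a small percentage change in X, the percentage change in Y is approximately 3.00 times as large.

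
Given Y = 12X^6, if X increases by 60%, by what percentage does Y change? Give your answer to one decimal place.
1577.7%

For Y = 12X^6:
If X → X(1 + 0.6)
Then Y → Y · (1 + 0.6)^6
     ≈ Y · 16.7772

Percentage change = ((1 + 0.6)^6 − 1) × 100% ≈ 1577.7%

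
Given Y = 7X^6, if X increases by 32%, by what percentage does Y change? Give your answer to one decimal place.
429.0%

For Y = 7X^6:
If X → X(1 + 0.32)
Then Y → Y · (1 + 0.32)^6
     ≈ Y · 5.2899

Percentage change = ((1 + 0.32)^6 − 1) × 100% ≈ 429.0%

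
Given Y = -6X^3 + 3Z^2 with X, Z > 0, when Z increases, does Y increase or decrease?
Y increases

Taking the partial derivative:
∂Y/∂Z = 6Z

∂Y/∂Z = 6Z > 0 (assuming positive values)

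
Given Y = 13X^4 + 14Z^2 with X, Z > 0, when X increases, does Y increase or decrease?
Y increases

Taking the partial derivative:
∂Y/∂X = 52X^3

∂Y/∂X = 52X^3 > 0 (assuming positive values)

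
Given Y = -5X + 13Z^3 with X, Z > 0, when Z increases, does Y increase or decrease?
Y increases

Taking the partial derivative:
∂Y/∂Z = 39Z^2

∂Y/∂Z = 39Z^2 > 0 (assuming positive values)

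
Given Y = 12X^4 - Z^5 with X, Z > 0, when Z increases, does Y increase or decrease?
Y decreases

Taking the partial derivative:
∂Y/∂Z = -5Z^4

∂Y/∂Z = -5Z^4 < 0 (assuming positive values)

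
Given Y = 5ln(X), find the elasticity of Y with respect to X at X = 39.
Elasticity = 1/ln(39) ≈ 0.2730

Elasticity = (dY/dX) · (X/Y)

dY/dX = 5/X
At X = 39: dY/dX = 5/39, Y = 5·ln(39)

Elasticity = (5/39) · (39 / (5·ln(39))) = 1/ln(39) ≈ 0.2730

Interpretation: for a small percentage change in X, the percentage change in Y is approximately 0.27 times as large.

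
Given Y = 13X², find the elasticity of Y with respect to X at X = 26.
Elasticity = 2

Elasticity = (dY/dX) · (X/Y)

dY/dX = 26·X
At X = 26: dY/dX = 676, Y = 8788

Elasticity = 676 · (26 / 8788) = 2

Interpretation: for a small percentage change in X, the percentage change in Y is approximately 2.00 times as large.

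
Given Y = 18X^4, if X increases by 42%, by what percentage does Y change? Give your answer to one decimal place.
306.6%

For Y = 18X^4:
If X → X(1 + 0.42)
Then Y → Y · (1 + 0.42)^4
     ≈ Y · 4.0659

Percentage change = ((1 + 0.42)^4 − 1) × 100% ≈ 306.6%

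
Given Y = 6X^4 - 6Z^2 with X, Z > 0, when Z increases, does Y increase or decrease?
Y decreases

Taking the partial derivative:
∂Y/∂Z = -12Z

∂Y/∂Z = -12Z < 0 (assuming positive values)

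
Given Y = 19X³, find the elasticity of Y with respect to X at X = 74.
Elasticity = 3

Elasticity = (dY/dX) · (X/Y)

dY/dX = 57·X²
At X = 74: dY/dX = 312132, Y = 7699256

Elasticity = 312132 · (74 / 7699256) = 3

Interpretation: for a small percentage change in X, the percentage change in Y is approximately 3.00 times as large.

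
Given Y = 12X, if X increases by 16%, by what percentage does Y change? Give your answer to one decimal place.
16.0%

For Y = 12X:
If X → X(1 + 0.16)
Then Y → Y · (1 + 0.16)^1
     = Y · 1.1600

Percentage change = ((1 + 0.16)^1 − 1) × 100% = 16.0%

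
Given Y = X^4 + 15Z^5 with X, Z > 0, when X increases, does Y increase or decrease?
Y increases

Taking the partial derivative:
∂Y/∂X = 4X^3

∂Y/∂X = 4X^3 > 0 (assuming positive values)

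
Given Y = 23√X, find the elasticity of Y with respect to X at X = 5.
Elasticity = 1/2

Elasticity = (dY/dX) · (X/Y)

dY/dX = 23/(2·√X)
At X = 5: dY/dX = 23·√5/10, Y = 23·√5

Elasticity = (23·√5/10) · (5 / (23·√5)) = 1/2

Interpretation: for a small percentage change in X, the percentage change in Y is approximately 0.50 times as large.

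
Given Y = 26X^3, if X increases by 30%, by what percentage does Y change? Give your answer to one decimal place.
119.7%

For Y = 26X^3:
If X → X(1 + 0.3)
Then Y → Y · (1 + 0.3)^3
     = Y · 2.1970

Percentage change = ((1 + 0.3)^3 − 1) × 100% = 119.7%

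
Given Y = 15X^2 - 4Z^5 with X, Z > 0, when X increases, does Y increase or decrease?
Y increases

Taking the partial derivative:
∂Y/∂X = 30X

∂Y/∂X = 30X > 0 (assuming positive values)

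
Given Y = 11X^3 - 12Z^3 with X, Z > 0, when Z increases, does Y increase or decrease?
Y decreases

Taking the partial derivative:
∂Y/∂Z = -36Z^2

∂Y/∂Z = -36Z^2 < 0 (assuming positive values)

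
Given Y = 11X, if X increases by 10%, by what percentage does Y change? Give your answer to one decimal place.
10.0%

For Y = 11X:
If X → X(1 + 0.1)
Then Y → Y · (1 + 0.1)^1
     = Y · 1.1000

Percentage change = ((1 + 0.1)^1 − 1) × 100% = 10.0%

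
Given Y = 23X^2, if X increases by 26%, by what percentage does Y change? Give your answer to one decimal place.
58.8%

For Y = 23X^2:
If X → X(1 + 0.26)
Then Y → Y · (1 + 0.26)^2
     = Y · 1.5876

Percentage change = ((1 + 0.26)^2 − 1) × 100% ≈ 58.8%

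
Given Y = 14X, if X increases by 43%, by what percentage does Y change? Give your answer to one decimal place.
43.0%

For Y = 14X:
If X → X(1 + 0.43)
Then Y → Y · (1 + 0.43)^1
     = Y · 1.4300

Percentage change = ((1 + 0.43)^1 − 1) × 100% = 43.0%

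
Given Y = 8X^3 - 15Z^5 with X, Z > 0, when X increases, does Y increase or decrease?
Y increases

Taking the partial derivative:
∂Y/∂X = 24X^2

∂Y/∂X = 24X^2 > 0 (assuming positive values)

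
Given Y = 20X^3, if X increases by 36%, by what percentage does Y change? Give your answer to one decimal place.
151.5%

For Y = 20X^3:
If X → X(1 + 0.36)
Then Y → Y · (1 + 0.36)^3
     ≈ Y · 2.5155

Percentage change = ((1 + 0.36)^3 − 1) × 100% ≈ 151.5%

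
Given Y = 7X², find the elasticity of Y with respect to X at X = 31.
Elasticity = 2

Elasticity = (dY/dX) · (X/Y)

dY/dX = 14·X
At X = 31: dY/dX = 434, Y = 6727

Elasticity = 434 · (31 / 6727) = 2

Interpretation: for a small percentage change in X, the percentage change in Y is approximately 2.00 times as large.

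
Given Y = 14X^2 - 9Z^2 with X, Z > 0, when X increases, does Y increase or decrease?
Y increases

Taking the partial derivative:
∂Y/∂X = 28X

∂Y/∂X = 28X > 0 (assuming positive values)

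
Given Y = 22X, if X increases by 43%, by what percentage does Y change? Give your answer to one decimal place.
43.0%

For Y = 22X:
If X → X(1 + 0.43)
Then Y → Y · (1 + 0.43)^1
     = Y · 1.4300

Percentage change = ((1 + 0.43)^1 − 1) × 100% = 43.0%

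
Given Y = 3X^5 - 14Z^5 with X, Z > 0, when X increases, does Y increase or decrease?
Y increases

Taking the partial derivative:
∂Y/∂X = 15X^4

∂Y/∂X = 15X^4 > 0 (assuming positive values)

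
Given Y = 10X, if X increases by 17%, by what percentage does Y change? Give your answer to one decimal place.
17.0%

For Y = 10X:
If X → X(1 + 0.17)
Then Y → Y · (1 + 0.17)^1
     = Y · 1.1700

Percentage change = ((1 + 0.17)^1 − 1) × 100% = 17.0%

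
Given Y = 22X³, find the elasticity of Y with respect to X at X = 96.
Elasticity = 3

Elasticity = (dY/dX) · (X/Y)

dY/dX = 66·X²
At X = 96: dY/dX = 608256, Y = 19464192

Elasticity = 608256 · (96 / 19464192) = 3

Interpretation: for a small percentage change in X, the percentage change in Y is approximately 3.00 times as large.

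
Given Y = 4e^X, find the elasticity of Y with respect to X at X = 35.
Elasticity = 35

Elasticity = (dY/dX) · (X/Y)

dY/dX = 4·e^X
At X = 35: dY/dX = 4·e^35, Y = 4·e^35

Elasticity = (4·e^35) · (35 / (4·e^35)) = 35

Interpretation: for a small percentage change in X, the percentage change in Y is approximately 35.00 times as large.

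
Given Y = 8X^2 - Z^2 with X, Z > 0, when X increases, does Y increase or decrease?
Y increases

Taking the partial derivative:
∂Y/∂X = 16X

∂Y/∂X = 16X > 0 (assuming positive values)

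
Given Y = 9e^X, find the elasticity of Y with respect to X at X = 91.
Elasticity = 91

Elasticity = (dY/dX) · (X/Y)

dY/dX = 9·e^X
At X = 91: dY/dX = 9·e^91, Y = 9·e^91

Elasticity = (9·e^91) · (91 / (9·e^91)) = 91

Interpretation: for a small percentage change in X, the percentage change in Y is approximately 91.00 times as large.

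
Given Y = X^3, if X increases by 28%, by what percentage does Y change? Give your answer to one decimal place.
109.7%

For Y = X^3:
If X → X(1 + 0.28)
Then Y → Y · (1 + 0.28)^3
     ≈ Y · 2.0972

Percentage change = ((1 + 0.28)^3 − 1) × 100% ≈ 109.7%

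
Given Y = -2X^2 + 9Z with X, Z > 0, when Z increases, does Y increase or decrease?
Y increases

Taking the partial derivative:
∂Y/∂Z = 9

∂Y/∂Z = 9 > 0 (assuming positive values)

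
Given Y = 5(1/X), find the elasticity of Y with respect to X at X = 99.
Elasticity = -1

Elasticity = (dY/dX) · (X/Y)

dY/dX = -5/X²
At X = 99: dY/dX = -5/9801, Y = 5/99

Elasticity = (-5/9801) · (99 / (5/99)) = -1

Interpretation: for a small percentage change in X, the percentage change in Y is approximately -1.00 times as large.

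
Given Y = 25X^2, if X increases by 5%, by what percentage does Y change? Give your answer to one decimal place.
10.3%

For Y = 25X^2:
If X → X(1 + 0.05)
Then Y → Y · (1 + 0.05)^2
     = Y · 1.1025

Percentage change = ((1 + 0.05)^2 − 1) × 100% ≈ 10.3%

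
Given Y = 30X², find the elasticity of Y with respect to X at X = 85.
Elasticity = 2

Elasticity = (dY/dX) · (X/Y)

dY/dX = 60·X
At X = 85: dY/dX = 5100, Y = 216750

Elasticity = 5100 · (85 / 216750) = 2

Interpretation: for a small percentage change in X, the percentage change in Y is approximately 2.00 times as large.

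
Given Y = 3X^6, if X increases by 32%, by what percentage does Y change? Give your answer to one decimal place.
429.0%

For Y = 3X^6:
If X → X(1 + 0.32)
Then Y → Y · (1 + 0.32)^6
     ≈ Y · 5.2899

Percentage change = ((1 + 0.32)^6 − 1) × 100% ≈ 429.0%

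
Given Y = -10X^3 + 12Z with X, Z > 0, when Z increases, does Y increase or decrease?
Y increases

Taking the partial derivative:
∂Y/∂Z = 12

∂Y/∂Z = 12 > 0 (assuming positive values)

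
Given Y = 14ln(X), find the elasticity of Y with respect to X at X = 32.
Elasticity = 1/ln(32) ≈ 0.2885

Elasticity = (dY/dX) · (X/Y)

dY/dX = 14/X
At X = 32: dY/dX = 7/16, Y = 14·ln(32)

Elasticity = (7/16) · (32 / (14·ln(32))) = 1/ln(32) ≈ 0.2885

Interpretation: for a small percentage change in X, the percentage change in Y is approximately 0.29 times as large.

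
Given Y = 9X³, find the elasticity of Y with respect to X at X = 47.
Elasticity = 3

Elasticity = (dY/dX) · (X/Y)

dY/dX = 27·X²
At X = 47: dY/dX = 59643, Y = 934407

Elasticity = 59643 · (47 / 934407) = 3

Interpretation: for a small percentage change in X, the percentage change in Y is approximately 3.00 times as large.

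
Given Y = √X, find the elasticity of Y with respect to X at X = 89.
Elasticity = 1/2

Elasticity = (dY/dX) · (X/Y)

dY/dX = 1/(2·√X)
At X = 89: dY/dX = √89/178, Y = √89

Elasticity = (√89/178) · (89 / (√89)) = 1/2

Interpretation: for a small percentage change in X, the percentage change in Y is approximately 0.50 times as large.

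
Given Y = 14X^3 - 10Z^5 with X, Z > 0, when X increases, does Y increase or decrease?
Y increases

Taking the partial derivative:
∂Y/∂X = 42X^2

∂Y/∂X = 42X^2 > 0 (assuming positive values)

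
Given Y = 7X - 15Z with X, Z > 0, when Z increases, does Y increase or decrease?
Y decreases

Taking the partial derivative:
∂Y/∂Z = -15

∂Y/∂Z = -15 < 0 (assuming positive values)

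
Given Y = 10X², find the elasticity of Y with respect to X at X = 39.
Elasticity = 2

Elasticity = (dY/dX) · (X/Y)

dY/dX = 20·X
At X = 39: dY/dX = 780, Y = 15210

Elasticity = 780 · (39 / 15210) = 2

Interpretation: for a small percentage change in X, the percentage change in Y is approximately 2.00 times as large.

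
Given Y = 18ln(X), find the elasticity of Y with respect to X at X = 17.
Elasticity = 1/ln(17) ≈ 0.3530

Elasticity = (dY/dX) · (X/Y)

dY/dX = 18/X
At X = 17: dY/dX = 18/17, Y = 18·ln(17)

Elasticity = (18/17) · (17 / (18·ln(17))) = 1/ln(17) ≈ 0.3530

Interpretation: for a small percentage change in X, the percentage change in Y is approximately 0.35 times as large.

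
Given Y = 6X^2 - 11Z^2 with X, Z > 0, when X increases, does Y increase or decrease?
Y increases

Taking the partial derivative:
∂Y/∂X = 12X

∂Y/∂X = 12X > 0 (assuming positive values)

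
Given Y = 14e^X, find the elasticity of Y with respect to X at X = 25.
Elasticity = 25

Elasticity = (dY/dX) · (X/Y)

dY/dX = 14·e^X
At X = 25: dY/dX = 14·e^25, Y = 14·e^25

Elasticity = (14·e^25) · (25 / (14·e^25)) = 25

Interpretation: for a small percentage change in X, the percentage change in Y is approximately 25.00 times as large.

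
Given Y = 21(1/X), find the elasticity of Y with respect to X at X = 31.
Elasticity = -1

Elasticity = (dY/dX) · (X/Y)

dY/dX = -21/X²
At X = 31: dY/dX = -21/961, Y = 21/31

Elasticity = (-21/961) · (31 / (21/31)) = -1

Interpretation: for a small percentage change in X, the percentage change in Y is approximately -1.00 times as large.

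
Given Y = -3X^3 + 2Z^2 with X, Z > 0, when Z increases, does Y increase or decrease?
Y increases

Taking the partial derivative:
∂Y/∂Z = 4Z

∂Y/∂Z = 4Z > 0 (assuming positive values)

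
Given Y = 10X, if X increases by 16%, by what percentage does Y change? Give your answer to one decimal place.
16.0%

For Y = 10X:
If X → X(1 + 0.16)
Then Y → Y · (1 + 0.16)^1
     = Y · 1.1600

Percentage change = ((1 + 0.16)^1 − 1) × 100% = 16.0%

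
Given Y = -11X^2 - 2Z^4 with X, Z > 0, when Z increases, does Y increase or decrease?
Y decreases

Taking the partial derivative:
∂Y/∂Z = -8Z^3

∂Y/∂Z = -8Z^3 < 0 (assuming positive values)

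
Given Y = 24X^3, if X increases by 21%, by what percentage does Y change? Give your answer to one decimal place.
77.2%

For Y = 24X^3:
If X → X(1 + 0.21)
Then Y → Y · (1 + 0.21)^3
     ≈ Y · 1.7716

Percentage change = ((1 + 0.21)^3 − 1) × 100% ≈ 77.2%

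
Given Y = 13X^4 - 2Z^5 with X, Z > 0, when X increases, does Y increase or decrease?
Y increases

Taking the partial derivative:
∂Y/∂X = 52X^3

∂Y/∂X = 52X^3 > 0 (assuming positive values)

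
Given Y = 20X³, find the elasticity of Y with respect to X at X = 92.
Elasticity = 3

Elasticity = (dY/dX) · (X/Y)

dY/dX = 60·X²
At X = 92: dY/dX = 507840, Y = 15573760

Elasticity = 507840 · (92 / 15573760) = 3

Interpretation: for a small percentage change in X, the percentage change in Y is approximately 3.00 times as large.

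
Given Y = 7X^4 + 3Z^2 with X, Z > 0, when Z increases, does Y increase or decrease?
Y increases

Taking the partial derivative:
∂Y/∂Z = 6Z

∂Y/∂Z = 6Z > 0 (assuming positive values)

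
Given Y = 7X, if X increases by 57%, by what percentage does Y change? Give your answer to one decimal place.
57.0%

For Y = 7X:
If X → X(1 + 0.57)
Then Y → Y · (1 + 0.57)^1
     = Y · 1.5700

Percentage change = ((1 + 0.57)^1 − 1) × 100% = 57.0%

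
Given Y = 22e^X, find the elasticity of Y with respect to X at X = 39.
Elasticity = 39

Elasticity = (dY/dX) · (X/Y)

dY/dX = 22·e^X
At X = 39: dY/dX = 22·e^39, Y = 22·e^39

Elasticity = (22·e^39) · (39 / (22·e^39)) = 39

Interpretation: for a small percentage change in X, the percentage change in Y is approximately 39.00 times as large.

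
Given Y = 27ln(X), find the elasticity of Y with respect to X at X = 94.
Elasticity = 1/ln(94) ≈ 0.2201

Elasticity = (dY/dX) · (X/Y)

dY/dX = 27/X
At X = 94: dY/dX = 27/94, Y = 27·ln(94)

Elasticity = (27/94) · (94 / (27·ln(94))) = 1/ln(94) ≈ 0.2201

Interpretation: for a small percentage change in X, the percentage change in Y is approximately 0.22 times as large.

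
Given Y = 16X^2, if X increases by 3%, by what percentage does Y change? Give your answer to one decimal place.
6.1%

For Y = 16X^2:
If X → X(1 + 0.03)
Then Y → Y · (1 + 0.03)^2
     = Y · 1.0609

Percentage change = ((1 + 0.03)^2 − 1) × 100% ≈ 6.1%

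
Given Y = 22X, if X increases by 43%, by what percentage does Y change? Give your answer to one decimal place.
43.0%

For Y = 22X:
If X → X(1 + 0.43)
Then Y → Y · (1 + 0.43)^1
     = Y · 1.4300

Percentage change = ((1 + 0.43)^1 − 1) × 100% = 43.0%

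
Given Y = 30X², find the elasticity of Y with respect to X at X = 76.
Elasticity = 2

Elasticity = (dY/dX) · (X/Y)

dY/dX = 60·X
At X = 76: dY/dX = 4560, Y = 173280

Elasticity = 4560 · (76 / 173280) = 2

Interpretation: for a small percentage change in X, the percentage change in Y is approximately 2.00 times as large.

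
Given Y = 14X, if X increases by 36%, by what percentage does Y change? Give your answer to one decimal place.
36.0%

For Y = 14X:
If X → X(1 + 0.36)
Then Y → Y · (1 + 0.36)^1
     = Y · 1.3600

Percentage change = ((1 + 0.36)^1 − 1) × 100% = 36.0%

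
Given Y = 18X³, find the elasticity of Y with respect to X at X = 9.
Elasticity = 3

Elasticity = (dY/dX) · (X/Y)

dY/dX = 54·X²
At X = 9: dY/dX = 4374, Y = 13122

Elasticity = 4374 · (9 / 13122) = 3

Interpretation: for a small percentage change in X, the percentage change in Y is approximately 3.00 times as large.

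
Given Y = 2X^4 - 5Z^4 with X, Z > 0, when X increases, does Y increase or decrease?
Y increases

Taking the partial derivative:
∂Y/∂X = 8X^3

∂Y/∂X = 8X^3 > 0 (assuming positive values)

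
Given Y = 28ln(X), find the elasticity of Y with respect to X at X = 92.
Elasticity = 1/ln(92) ≈ 0.2212

Elasticity = (dY/dX) · (X/Y)

dY/dX = 28/X
At X = 92: dY/dX = 7/23, Y = 28·ln(92)

Elasticity = (7/23) · (92 / (28·ln(92))) = 1/ln(92) ≈ 0.2212

Interpretation: for a small percentage change in X, the percentage change in Y is approximately 0.22 times as large.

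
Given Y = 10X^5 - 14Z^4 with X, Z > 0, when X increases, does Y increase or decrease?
Y increases

Taking the partial derivative:
∂Y/∂X = 50X^4

∂Y/∂X = 50X^4 > 0 (assuming positive values)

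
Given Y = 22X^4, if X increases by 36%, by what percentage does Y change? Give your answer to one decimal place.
242.1%

For Y = 22X^4:
If X → X(1 + 0.36)
Then Y → Y · (1 + 0.36)^4
     ≈ Y · 3.4210

Percentage change = ((1 + 0.36)^4 − 1) × 100% ≈ 242.1%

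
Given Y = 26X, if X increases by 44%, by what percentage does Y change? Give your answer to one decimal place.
44.0%

For Y = 26X:
If X → X(1 + 0.44)
Then Y → Y · (1 + 0.44)^1
     = Y · 1.4400

Percentage change = ((1 + 0.44)^1 − 1) × 100% = 44.0%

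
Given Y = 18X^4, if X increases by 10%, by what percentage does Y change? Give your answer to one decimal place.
46.4%

For Y = 18X^4:
If X → X(1 + 0.1)
Then Y → Y · (1 + 0.1)^4
     = Y · 1.4641

Percentage change = ((1 + 0.1)^4 − 1) × 100% ≈ 46.4%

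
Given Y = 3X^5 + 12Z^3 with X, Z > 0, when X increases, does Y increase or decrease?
Y increases

Taking the partial derivative:
∂Y/∂X = 15X^4

∂Y/∂X = 15X^4 > 0 (assuming positive values)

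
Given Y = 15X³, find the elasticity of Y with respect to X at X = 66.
Elasticity = 3

Elasticity = (dY/dX) · (X/Y)

dY/dX = 45·X²
At X = 66: dY/dX = 196020, Y = 4312440

Elasticity = 196020 · (66 / 4312440) = 3

Interpretation: for a small percentage change in X, the percentage change in Y is approximately 3.00 times as large.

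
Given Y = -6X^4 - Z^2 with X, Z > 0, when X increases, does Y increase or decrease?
Y decreases

Taking the partial derivative:
∂Y/∂X = -24X^3

∂Y/∂X = -24X^3 < 0 (assuming positive values)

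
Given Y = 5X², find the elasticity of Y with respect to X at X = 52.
Elasticity = 2

Elasticity = (dY/dX) · (X/Y)

dY/dX = 10·X
At X = 52: dY/dX = 520, Y = 13520

Elasticity = 520 · (52 / 13520) = 2

Interpretation: for a small percentage change in X, the percentage change in Y is approximately 2.00 times as large.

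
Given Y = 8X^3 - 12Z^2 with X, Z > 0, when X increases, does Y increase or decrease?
Y increases

Taking the partial derivative:
∂Y/∂X = 24X^2

∂Y/∂X = 24X^2 > 0 (assuming positive values)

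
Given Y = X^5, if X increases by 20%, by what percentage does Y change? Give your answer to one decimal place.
148.8%

For Y = X^5:
If X → X(1 + 0.2)
Then Y → Y · (1 + 0.2)^5
     ≈ Y · 2.4883

Percentage change = ((1 + 0.2)^5 − 1) × 100% ≈ 148.8%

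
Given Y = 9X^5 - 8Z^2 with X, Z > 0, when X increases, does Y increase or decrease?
Y increases

Taking the partial derivative:
∂Y/∂X = 45X^4

∂Y/∂X = 45X^4 > 0 (assuming positive values)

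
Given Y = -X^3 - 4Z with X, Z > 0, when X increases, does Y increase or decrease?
Y decreases

Taking the partial derivative:
∂Y/∂X = -3X^2

∂Y/∂X = -3X^2 < 0 (assuming positive values)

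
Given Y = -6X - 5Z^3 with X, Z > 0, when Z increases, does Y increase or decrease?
Y decreases

Taking the partial derivative:
∂Y/∂Z = -15Z^2

∂Y/∂Z = -15Z^2 < 0 (assuming positive values)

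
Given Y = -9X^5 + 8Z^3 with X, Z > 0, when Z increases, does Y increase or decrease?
Y increases

Taking the partial derivative:
∂Y/∂Z = 24Z^2

∂Y/∂Z = 24Z^2 > 0 (assuming positive values)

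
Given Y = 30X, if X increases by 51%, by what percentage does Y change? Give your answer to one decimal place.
51.0%

For Y = 30X:
If X → X(1 + 0.51)
Then Y → Y · (1 + 0.51)^1
     = Y · 1.5100

Percentage change = ((1 + 0.51)^1 − 1) × 100% = 51.0%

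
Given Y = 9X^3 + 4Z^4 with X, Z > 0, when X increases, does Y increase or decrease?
Y increases

Taking the partial derivative:
∂Y/∂X = 27X^2

∂Y/∂X = 27X^2 > 0 (assuming positive values)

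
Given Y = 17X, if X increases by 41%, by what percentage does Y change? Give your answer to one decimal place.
41.0%

For Y = 17X:
If X → X(1 + 0.41)
Then Y → Y · (1 + 0.41)^1
     = Y · 1.4100

Percentage change = ((1 + 0.41)^1 − 1) × 100% = 41.0%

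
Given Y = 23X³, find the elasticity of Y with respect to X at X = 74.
Elasticity = 3

Elasticity = (dY/dX) · (X/Y)

dY/dX = 69·X²
At X = 74: dY/dX = 377844, Y = 9320152

Elasticity = 377844 · (74 / 9320152) = 3

Interpretation: for a small percentage change in X, the percentage change in Y is approximately 3.00 times as large.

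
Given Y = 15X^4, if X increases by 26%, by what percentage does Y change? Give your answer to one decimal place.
152.0%

For Y = 15X^4:
If X → X(1 + 0.26)
Then Y → Y · (1 + 0.26)^4
     ≈ Y · 2.5205

Percentage change = ((1 + 0.26)^4 − 1) × 100% ≈ 152.0%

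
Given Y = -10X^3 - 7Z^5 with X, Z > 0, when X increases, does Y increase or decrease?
Y decreases

Taking the partial derivative:
∂Y/∂X = -30X^2

∂Y/∂X = -30X^2 < 0 (assuming positive values)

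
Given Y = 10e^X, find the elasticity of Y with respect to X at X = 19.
Elasticity = 19

Elasticity = (dY/dX) · (X/Y)

dY/dX = 10·e^X
At X = 19: dY/dX = 10·e^19, Y = 10·e^19

Elasticity = (10·e^19) · (19 / (10·e^19)) = 19

Interpretation: for a small percentage change in X, the percentage change in Y is approximately 19.00 times as large.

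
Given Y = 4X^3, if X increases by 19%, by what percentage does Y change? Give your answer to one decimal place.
68.5%

For Y = 4X^3:
If X → X(1 + 0.19)
Then Y → Y · (1 + 0.19)^3
     ≈ Y · 1.6852

Percentage change = ((1 + 0.19)^3 − 1) × 100% ≈ 68.5%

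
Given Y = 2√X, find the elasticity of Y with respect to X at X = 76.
Elasticity = 1/2

Elasticity = (dY/dX) · (X/Y)

dY/dX = 1/√X
At X = 76: dY/dX = √19/38, Y = 4·√19

Elasticity = (√19/38) · (76 / (4·√19)) = 1/2

Interpretation: for a small percentage change in X, the percentage change in Y is approximately 0.50 times as large.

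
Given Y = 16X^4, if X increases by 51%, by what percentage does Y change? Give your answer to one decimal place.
419.9%

For Y = 16X^4:
If X → X(1 + 0.51)
Then Y → Y · (1 + 0.51)^4
     ≈ Y · 5.1989

Percentage change = ((1 + 0.51)^4 − 1) × 100% ≈ 419.9%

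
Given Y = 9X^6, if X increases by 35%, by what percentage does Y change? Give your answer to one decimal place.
505.3%

For Y = 9X^6:
If X → X(1 + 0.35)
Then Y → Y · (1 + 0.35)^6
     ≈ Y · 6.0534

Percentage change = ((1 + 0.35)^6 − 1) × 100% ≈ 505.3%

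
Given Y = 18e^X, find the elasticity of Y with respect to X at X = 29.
Elasticity = 29

Elasticity = (dY/dX) · (X/Y)

dY/dX = 18·e^X
At X = 29: dY/dX = 18·e^29, Y = 18·e^29

Elasticity = (18·e^29) · (29 / (18·e^29)) = 29

Interpretation: for a small percentage change in X, the percentage change in Y is approximately 29.00 times as large.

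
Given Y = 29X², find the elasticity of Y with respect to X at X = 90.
Elasticity = 2

Elasticity = (dY/dX) · (X/Y)

dY/dX = 58·X
At X = 90: dY/dX = 5220, Y = 234900

Elasticity = 5220 · (90 / 234900) = 2

Interpretation: for a small percentage change in X, the percentage change in Y is approximately 2.00 times as large.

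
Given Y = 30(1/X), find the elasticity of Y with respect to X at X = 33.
Elasticity = -1

Elasticity = (dY/dX) · (X/Y)

dY/dX = -30/X²
At X = 33: dY/dX = -10/363, Y = 10/11

Elasticity = (-10/363) · (33 / (10/11)) = -1

Interpretation: for a small percentage change in X, the percentage change in Y is approximately -1.00 times as large.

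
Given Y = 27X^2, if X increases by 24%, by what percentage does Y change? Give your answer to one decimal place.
53.8%

For Y = 27X^2:
If X → X(1 + 0.24)
Then Y → Y · (1 + 0.24)^2
     = Y · 1.5376

Percentage change = ((1 + 0.24)^2 − 1) × 100% ≈ 53.8%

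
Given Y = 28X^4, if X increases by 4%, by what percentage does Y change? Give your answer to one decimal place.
17.0%

For Y = 28X^4:
If X → X(1 + 0.04)
Then Y → Y · (1 + 0.04)^4
     ≈ Y · 1.1699

Percentage change = ((1 + 0.04)^4 − 1) × 100% ≈ 17.0%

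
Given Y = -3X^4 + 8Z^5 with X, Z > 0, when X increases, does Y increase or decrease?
Y decreases

Taking the partial derivative:
∂Y/∂X = -12X^3

∂Y/∂X = -12X^3 < 0 (assuming positive values)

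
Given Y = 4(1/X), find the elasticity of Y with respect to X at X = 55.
Elasticity = -1

Elasticity = (dY/dX) · (X/Y)

dY/dX = -4/X²
At X = 55: dY/dX = -4/3025, Y = 4/55

Elasticity = (-4/3025) · (55 / (4/55)) = -1

Interpretation: for a small percentage change in X, the percentage change in Y is approximately -1.00 times as large.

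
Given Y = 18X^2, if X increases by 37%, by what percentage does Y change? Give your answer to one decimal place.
87.7%

For Y = 18X^2:
If X → X(1 + 0.37)
Then Y → Y · (1 + 0.37)^2
     = Y · 1.8769

Percentage change = ((1 + 0.37)^2 − 1) × 100% ≈ 87.7%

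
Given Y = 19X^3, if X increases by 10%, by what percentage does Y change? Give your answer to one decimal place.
33.1%

For Y = 19X^3:
If X → X(1 + 0.1)
Then Y → Y · (1 + 0.1)^3
     = Y · 1.3310

Percentage change = ((1 + 0.1)^3 − 1) × 100% = 33.1%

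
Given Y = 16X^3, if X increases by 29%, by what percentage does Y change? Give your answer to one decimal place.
114.7%

For Y = 16X^3:
If X → X(1 + 0.29)
Then Y → Y · (1 + 0.29)^3
     ≈ Y · 2.1467

Percentage change = ((1 + 0.29)^3 − 1) × 100% ≈ 114.7%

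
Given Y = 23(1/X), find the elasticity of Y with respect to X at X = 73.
Elasticity = -1

Elasticity = (dY/dX) · (X/Y)

dY/dX = -23/X²
At X = 73: dY/dX = -23/5329, Y = 23/73

Elasticity = (-23/5329) · (73 / (23/73)) = -1

Interpretation: for a small percentage change in X, the percentage change in Y is approximately -1.00 times as large.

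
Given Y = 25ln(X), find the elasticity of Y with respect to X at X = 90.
Elasticity = 1/ln(90) ≈ 0.2222

Elasticity = (dY/dX) · (X/Y)

dY/dX = 25/X
At X = 90: dY/dX = 5/18, Y = 25·ln(90)

Elasticity = (5/18) · (90 / (25·ln(90))) = 1/ln(90) ≈ 0.2222

Interpretation: for a small percentage change in X, the percentage change in Y is approximately 0.22 times as large.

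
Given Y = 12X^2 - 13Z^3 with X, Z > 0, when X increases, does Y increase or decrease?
Y increases

Taking the partial derivative:
∂Y/∂X = 24X

∂Y/∂X = 24X > 0 (assuming positive values)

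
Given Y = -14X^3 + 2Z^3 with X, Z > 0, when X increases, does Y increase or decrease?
Y decreases

Taking the partial derivative:
∂Y/∂X = -42X^2

∂Y/∂X = -42X^2 < 0 (assuming positive values)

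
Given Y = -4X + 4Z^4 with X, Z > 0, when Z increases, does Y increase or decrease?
Y increases

Taking the partial derivative:
∂Y/∂Z = 16Z^3

∂Y/∂Z = 16Z^3 > 0 (assuming positive values)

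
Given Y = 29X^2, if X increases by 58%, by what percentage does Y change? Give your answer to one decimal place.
149.6%

For Y = 29X^2:
If X → X(1 + 0.58)
Then Y → Y · (1 + 0.58)^2
     = Y · 2.4964

Percentage change = ((1 + 0.58)^2 − 1) × 100% ≈ 149.6%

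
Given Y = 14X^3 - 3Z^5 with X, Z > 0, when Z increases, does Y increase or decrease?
Y decreases

Taking the partial derivative:
∂Y/∂Z = -15Z^4

∂Y/∂Z = -15Z^4 < 0 (assuming positive values)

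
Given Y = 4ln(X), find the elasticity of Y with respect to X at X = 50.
Elasticity = 1/ln(50) ≈ 0.2556

Elasticity = (dY/dX) · (X/Y)

dY/dX = 4/X
At X = 50: dY/dX = 2/25, Y = 4·ln(50)

Elasticity = (2/25) · (50 / (4·ln(50))) = 1/ln(50) ≈ 0.2556

Interpretation: for a small percentage change in X, the percentage change in Y is approximately 0.26 times as large.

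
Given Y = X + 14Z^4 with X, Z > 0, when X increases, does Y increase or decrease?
Y increases

Taking the partial derivative:
∂Y/∂X = 1

∂Y/∂X = 1 > 0 (assuming positive values)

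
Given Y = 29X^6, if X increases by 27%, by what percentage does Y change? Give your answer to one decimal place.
319.6%

For Y = 29X^6:
If X → X(1 + 0.27)
Then Y → Y · (1 + 0.27)^6
     ≈ Y · 4.1959

Percentage change = ((1 + 0.27)^6 − 1) × 100% ≈ 319.6%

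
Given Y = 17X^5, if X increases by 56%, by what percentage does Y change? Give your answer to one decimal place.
823.9%

For Y = 17X^5:
If X → X(1 + 0.56)
Then Y → Y · (1 + 0.56)^5
     ≈ Y · 9.2390

Percentage change = ((1 + 0.56)^5 − 1) × 100% ≈ 823.9%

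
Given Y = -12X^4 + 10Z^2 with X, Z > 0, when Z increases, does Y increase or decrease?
Y increases

Taking the partial derivative:
∂Y/∂Z = 20Z

∂Y/∂Z = 20Z > 0 (assuming positive values)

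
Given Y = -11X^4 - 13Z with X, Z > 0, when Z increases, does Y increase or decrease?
Y decreases

Taking the partial derivative:
∂Y/∂Z = -13

∂Y/∂Z = -13 < 0 (assuming positive values)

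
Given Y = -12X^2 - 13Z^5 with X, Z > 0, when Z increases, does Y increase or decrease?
Y decreases

Taking the partial derivative:
∂Y/∂Z = -65Z^4

∂Y/∂Z = -65Z^4 < 0 (assuming positive values)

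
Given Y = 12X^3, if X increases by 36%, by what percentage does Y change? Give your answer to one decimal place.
151.5%

For Y = 12X^3:
If X → X(1 + 0.36)
Then Y → Y · (1 + 0.36)^3
     ≈ Y · 2.5155

Percentage change = ((1 + 0.36)^3 − 1) × 100% ≈ 151.5%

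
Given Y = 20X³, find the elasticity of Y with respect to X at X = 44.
Elasticity = 3

Elasticity = (dY/dX) · (X/Y)

dY/dX = 60·X²
At X = 44: dY/dX = 116160, Y = 1703680

Elasticity = 116160 · (44 / 1703680) = 3

Interpretation: for a small percentage change in X, the percentage change in Y is approximately 3.00 times as large.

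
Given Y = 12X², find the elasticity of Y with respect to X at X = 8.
Elasticity = 2

Elasticity = (dY/dX) · (X/Y)

dY/dX = 24·X
At X = 8: dY/dX = 192, Y = 768

Elasticity = 192 · (8 / 768) = 2

Interpretation: for a small percentage change in X, the percentage change in Y is approximately 2.00 times as large.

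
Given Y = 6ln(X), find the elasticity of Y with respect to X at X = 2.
Elasticity = 1/ln(2) ≈ 1.4427

Elasticity = (dY/dX) · (X/Y)

dY/dX = 6/X
At X = 2: dY/dX = 3, Y = 6·ln(2)

Elasticity = 3 · (2 / (6·ln(2))) = 1/ln(2) ≈ 1.4427

Interpretation: for a small percentage change in X, the percentage change in Y is approximately 1.44 times as large.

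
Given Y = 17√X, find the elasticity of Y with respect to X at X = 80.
Elasticity = 1/2

Elasticity = (dY/dX) · (X/Y)

dY/dX = 17/(2·√X)
At X = 80: dY/dX = 17·√5/40, Y = 68·√5

Elasticity = (17·√5/40) · (80 / (68·√5)) = 1/2

Interpretation: for a small percentage change in X, the percentage change in Y is approximately 0.50 times as large.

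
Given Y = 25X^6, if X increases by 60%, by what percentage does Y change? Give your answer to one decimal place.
1577.7%

For Y = 25X^6:
If X → X(1 + 0.6)
Then Y → Y · (1 + 0.6)^6
     ≈ Y · 16.7772

Percentage change = ((1 + 0.6)^6 − 1) × 100% ≈ 1577.7%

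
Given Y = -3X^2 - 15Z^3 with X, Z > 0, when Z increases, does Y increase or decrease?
Y decreases

Taking the partial derivative:
∂Y/∂Z = -45Z^2

∂Y/∂Z = -45Z^2 < 0 (assuming positive values)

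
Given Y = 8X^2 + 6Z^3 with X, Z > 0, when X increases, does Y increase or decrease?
Y increases

Taking the partial derivative:
∂Y/∂X = 16X

∂Y/∂X = 16X > 0 (assuming positive values)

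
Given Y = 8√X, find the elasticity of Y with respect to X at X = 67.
Elasticity = 1/2

Elasticity = (dY/dX) · (X/Y)

dY/dX = 4/√X
At X = 67: dY/dX = 4·√67/67, Y = 8·√67

Elasticity = (4·√67/67) · (67 / (8·√67)) = 1/2

Interpretation: for a small percentage change in X, the percentage change in Y is approximately 0.50 times as large.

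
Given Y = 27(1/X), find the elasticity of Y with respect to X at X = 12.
Elasticity = -1

Elasticity = (dY/dX) · (X/Y)

dY/dX = -27/X²
At X = 12: dY/dX = -3/16, Y = 9/4

Elasticity = (-3/16) · (12 / (9/4)) = -1

Interpretation: for a small percentage change in X, the percentage change in Y is approximately -1.00 times as large.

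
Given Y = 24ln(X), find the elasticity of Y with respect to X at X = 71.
Elasticity = 1/ln(71) ≈ 0.2346

Elasticity = (dY/dX) · (X/Y)

dY/dX = 24/X
At X = 71: dY/dX = 24/71, Y = 24·ln(71)

Elasticity = (24/71) · (71 / (24·ln(71))) = 1/ln(71) ≈ 0.2346

Interpretation: for a small percentage change in X, the percentage change in Y is approximately 0.23 times as large.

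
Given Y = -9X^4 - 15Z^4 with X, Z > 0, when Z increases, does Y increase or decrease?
Y decreases

Taking the partial derivative:
∂Y/∂Z = -60Z^3

∂Y/∂Z = -60Z^3 < 0 (assuming positive values)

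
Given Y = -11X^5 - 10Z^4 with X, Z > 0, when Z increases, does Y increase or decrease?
Y decreases

Taking the partial derivative:
∂Y/∂Z = -40Z^3

∂Y/∂Z = -40Z^3 < 0 (assuming positive values)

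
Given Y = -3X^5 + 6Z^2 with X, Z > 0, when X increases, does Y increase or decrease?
Y decreases

Taking the partial derivative:
∂Y/∂X = -15X^4

∂Y/∂X = -15X^4 < 0 (assuming positive values)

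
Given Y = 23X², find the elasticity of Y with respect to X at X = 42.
Elasticity = 2

Elasticity = (dY/dX) · (X/Y)

dY/dX = 46·X
At X = 42: dY/dX = 1932, Y = 40572

Elasticity = 1932 · (42 / 40572) = 2

Interpretation: for a small percentage change in X, the percentage change in Y is approximately 2.00 times as large.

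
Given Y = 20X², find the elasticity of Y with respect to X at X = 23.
Elasticity = 2

Elasticity = (dY/dX) · (X/Y)

dY/dX = 40·X
At X = 23: dY/dX = 920, Y = 10580

Elasticity = 920 · (23 / 10580) = 2

Interpretation: for a small percentage change in X, the percentage change in Y is approximately 2.00 times as large.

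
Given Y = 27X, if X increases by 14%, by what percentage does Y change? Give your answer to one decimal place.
14.0%

For Y = 27X:
If X → X(1 + 0.14)
Then Y → Y · (1 + 0.14)^1
     = Y · 1.1400

Percentage change = ((1 + 0.14)^1 − 1) × 100% = 14.0%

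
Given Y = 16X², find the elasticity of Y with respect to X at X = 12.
Elasticity = 2

Elasticity = (dY/dX) · (X/Y)

dY/dX = 32·X
At X = 12: dY/dX = 384, Y = 2304

Elasticity = 384 · (12 / 2304) = 2

Interpretation: for a small percentage change in X, the percentage change in Y is approximately 2.00 times as large.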